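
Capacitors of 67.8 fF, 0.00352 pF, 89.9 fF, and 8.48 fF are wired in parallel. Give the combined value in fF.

169.7 fF

In fF:
  67.8 fF → 67.8
  0.00352 pF = 0.00352 × 10³ fF = 3.52
  89.9 fF → 89.9
  8.48 fF → 8.48
Sum: 67.8 + 3.52 + 89.9 + 8.48 = 169.7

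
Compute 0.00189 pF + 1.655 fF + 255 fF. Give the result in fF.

In fF:
  0.00189 pF = 0.00189e3 fF = 1.89
  1.655 fF → 1.655
  255 fF → 255
Sum: 1.89 + 1.655 + 255 = 258.545

258.545 fF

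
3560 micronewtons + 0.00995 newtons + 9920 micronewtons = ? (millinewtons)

23.43 millinewtons

In millinewtons:
  3560 micronewtons = 3560e-3 millinewtons = 3.56
  0.00995 newtons = 0.00995e3 millinewtons = 9.95
  9920 micronewtons = 9920e-3 millinewtons = 9.92
Sum: 3.56 + 9.95 + 9.92 = 23.43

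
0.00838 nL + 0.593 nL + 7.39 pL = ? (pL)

In pL:
  0.00838 nL = 0.00838 × 10³ pL = 8.38
  0.593 nL = 0.593 × 10³ pL = 593
  7.39 pL → 7.39
Sum: 8.38 + 593 + 7.39 = 608.77

608.77 pL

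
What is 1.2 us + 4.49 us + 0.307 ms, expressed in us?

In us:
  1.2 us → 1.2
  4.49 us → 4.49
  0.307 ms = 0.307 × 10³ us = 307
Sum: 1.2 + 4.49 + 307 = 312.69

312.69 us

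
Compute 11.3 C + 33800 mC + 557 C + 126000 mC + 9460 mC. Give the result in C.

In C:
  11.3 C → 11.3
  33800 mC = 33800e-3 C = 33.8
  557 C → 557
  126000 mC = 126000e-3 C = 126
  9460 mC = 9460e-3 C = 9.46
Sum: 11.3 + 33.8 + 557 + 126 + 9.46 = 737.56

737.56 C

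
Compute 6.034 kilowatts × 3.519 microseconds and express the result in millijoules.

6.034 × 10^3 × 3.519 × 10^-6 = 21.233646 × 10^-3 J

21.233646 millijoules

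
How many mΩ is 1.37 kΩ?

1370000 mΩ

kilo = 1e3, milli = 1e-3; factor is 1e6.
1.37 × 1e6 = 1370000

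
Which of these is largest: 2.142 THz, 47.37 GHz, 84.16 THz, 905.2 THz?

905.2 THz

2.142 THz = 2142000000000 Hz
47.37 GHz = 47370000000 Hz
84.16 THz = 84160000000000 Hz
905.2 THz = 905200000000000 Hz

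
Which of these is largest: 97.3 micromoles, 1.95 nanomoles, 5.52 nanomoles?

97.3 micromoles = 0.0000973 moles
1.95 nanomoles = 0.00000000195 moles
5.52 nanomoles = 0.00000000552 moles

97.3 micromoles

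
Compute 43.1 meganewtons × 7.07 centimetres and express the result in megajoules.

43.1e6 × 7.07e-2 = 304.717e4 J

3.04717 megajoules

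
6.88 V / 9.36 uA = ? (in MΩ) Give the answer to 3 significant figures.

0.735 MΩ

(6.88) / (9.36 × 10^-6) = 0.73504 × 10^6 Ω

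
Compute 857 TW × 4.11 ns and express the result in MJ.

3.52227 MJ

857 × 10¹² × 4.11 × 10⁻⁹ = 3522.27 × 10³ J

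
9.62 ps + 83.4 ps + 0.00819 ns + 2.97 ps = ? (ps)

104.18 ps

In ps:
  9.62 ps → 9.62
  83.4 ps → 83.4
  0.00819 ns = 0.00819 × 10^3 ps = 8.19
  2.97 ps → 2.97
Sum: 9.62 + 83.4 + 8.19 + 2.97 = 104.18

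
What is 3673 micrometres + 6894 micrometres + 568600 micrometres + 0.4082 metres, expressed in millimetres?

In millimetres:
  3673 micrometres = 3673 × 10⁻³ millimetres = 3.673
  6894 micrometres = 6894 × 10⁻³ millimetres = 6.894
  568600 micrometres = 568600 × 10⁻³ millimetres = 568.6
  0.4082 metres = 0.4082 × 10³ millimetres = 408.2
Sum: 3.673 + 6.894 + 568.6 + 408.2 = 987.367

987.367 millimetres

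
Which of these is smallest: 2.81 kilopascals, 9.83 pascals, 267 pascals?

9.83 pascals

2.81 kilopascals = 2810 pascals
9.83 pascals = 9.83 pascals
267 pascals = 267 pascals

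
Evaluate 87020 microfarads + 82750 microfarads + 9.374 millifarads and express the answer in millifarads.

179.144 millifarads

In millifarads:
  87020 microfarads = 87020 × 10^-3 millifarads = 87.02
  82750 microfarads = 82750 × 10^-3 millifarads = 82.75
  9.374 millifarads → 9.374
Sum: 87.02 + 82.75 + 9.374 = 179.144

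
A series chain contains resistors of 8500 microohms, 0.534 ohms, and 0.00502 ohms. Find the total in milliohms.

In milliohms:
  8500 microohms = 8500 × 10^-3 milliohms = 8.5
  0.534 ohms = 0.534 × 10^3 milliohms = 534
  0.00502 ohms = 0.00502 × 10^3 milliohms = 5.02
Sum: 8.5 + 534 + 5.02 = 547.52

547.52 milliohms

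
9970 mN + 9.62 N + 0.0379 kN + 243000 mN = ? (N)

300.49 N

In N:
  9970 mN = 9970e-3 N = 9.97
  9.62 N → 9.62
  0.0379 kN = 0.0379e3 N = 37.9
  243000 mN = 243000e-3 N = 243
Sum: 9.97 + 9.62 + 37.9 + 243 = 300.49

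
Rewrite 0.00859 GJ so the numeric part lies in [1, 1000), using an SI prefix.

8.59 MJ

= 8.59 × 10⁶ J; 10⁶ is mega.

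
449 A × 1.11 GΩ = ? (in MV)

498390 MV

449 × 1.11 × 10^9 = 498.39 × 10^9 V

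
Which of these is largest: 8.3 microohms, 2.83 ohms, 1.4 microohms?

2.83 ohms

8.3 microohms = 0.0000083 ohms
2.83 ohms = 2.83 ohms
1.4 microohms = 0.0000014 ohms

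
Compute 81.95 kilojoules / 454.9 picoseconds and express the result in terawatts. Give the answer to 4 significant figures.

180.1 terawatts

(81.95e3) / (454.9e-12) = 0.180149e15 W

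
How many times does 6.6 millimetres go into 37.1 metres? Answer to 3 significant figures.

(37.1) / (6.6 × 10⁻³) = 5.621 × 10³

5620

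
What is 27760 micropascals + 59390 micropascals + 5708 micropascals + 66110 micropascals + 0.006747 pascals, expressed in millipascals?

In millipascals:
  27760 micropascals = 27760 × 10⁻³ millipascals = 27.76
  59390 micropascals = 59390 × 10⁻³ millipascals = 59.39
  5708 micropascals = 5708 × 10⁻³ millipascals = 5.708
  66110 micropascals = 66110 × 10⁻³ millipascals = 66.11
  0.006747 pascals = 0.006747 × 10³ millipascals = 6.747
Sum: 27.76 + 59.39 + 5.708 + 66.11 + 6.747 = 165.715

165.715 millipascals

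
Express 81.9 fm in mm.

0.0000000000819 mm

femto = 1e-15, milli = 1e-3; factor is 1e-12.
81.9 × 1e-12 = 0.0000000000819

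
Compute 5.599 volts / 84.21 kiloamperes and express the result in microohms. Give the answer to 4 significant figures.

66.49 microohms

(5.599) / (84.21 × 10³) = 0.0664885 × 10⁻³ Ω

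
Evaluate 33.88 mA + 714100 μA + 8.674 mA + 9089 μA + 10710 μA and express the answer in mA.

In mA:
  33.88 mA → 33.88
  714100 μA = 714100 × 10^-3 mA = 714.1
  8.674 mA → 8.674
  9089 μA = 9089 × 10^-3 mA = 9.089
  10710 μA = 10710 × 10^-3 mA = 10.71
Sum: 33.88 + 714.1 + 8.674 + 9.089 + 10.71 = 776.453

776.453 mA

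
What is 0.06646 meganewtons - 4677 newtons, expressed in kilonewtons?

61.783 kilonewtons

In kilonewtons:
  0.06646 meganewtons = 0.06646 × 10^3 kilonewtons = 66.46
  4677 newtons = 4677 × 10^-3 kilonewtons = 4.677
Difference: 66.46 - 4.677 = 61.783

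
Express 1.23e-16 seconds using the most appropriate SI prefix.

123 attoseconds

= 123e-18 seconds; 1e-18 is atto.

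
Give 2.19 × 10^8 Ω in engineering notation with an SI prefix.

= 219 × 10^6 Ω; 10^6 is mega.

219 MΩ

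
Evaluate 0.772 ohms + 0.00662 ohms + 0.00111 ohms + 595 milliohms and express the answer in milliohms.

In milliohms:
  0.772 ohms = 0.772 × 10³ milliohms = 772
  0.00662 ohms = 0.00662 × 10³ milliohms = 6.62
  0.00111 ohms = 0.00111 × 10³ milliohms = 1.11
  595 milliohms → 595
Sum: 772 + 6.62 + 1.11 + 595 = 1374.73

1374.73 milliohms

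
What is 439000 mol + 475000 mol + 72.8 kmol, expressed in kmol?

986.8 kmol

In kmol:
  439000 mol = 439000e-3 kmol = 439
  475000 mol = 475000e-3 kmol = 475
  72.8 kmol → 72.8
Sum: 439 + 475 + 72.8 = 986.8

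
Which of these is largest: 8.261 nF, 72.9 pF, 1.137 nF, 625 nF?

625 nF

8.261 nF = 0.000000008261 F
72.9 pF = 0.0000000000729 F
1.137 nF = 0.000000001137 F
625 nF = 0.000000625 F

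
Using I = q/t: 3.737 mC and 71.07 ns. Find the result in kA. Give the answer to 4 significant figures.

(3.737e-3) / (71.07e-9) = 0.052582e6 A

52.58 kA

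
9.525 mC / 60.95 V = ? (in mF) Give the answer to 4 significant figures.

(9.525 × 10⁻³) / (60.95) = 0.156276 × 10⁻³ F

0.1563 mF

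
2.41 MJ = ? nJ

mega = 1e6, nano = 1e-9; factor is 1e15.
2.41 × 1e15 = 2410000000000000

2410000000000000 nJ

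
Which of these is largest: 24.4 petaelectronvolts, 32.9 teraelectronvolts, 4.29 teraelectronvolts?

24.4 petaelectronvolts = 24400000000000000 electronvolts
32.9 teraelectronvolts = 32900000000000 electronvolts
4.29 teraelectronvolts = 4290000000000 electronvolts

24.4 petaelectronvolts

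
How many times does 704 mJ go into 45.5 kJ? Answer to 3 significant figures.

(45.5e3) / (704e-3) = 0.06463e6

64600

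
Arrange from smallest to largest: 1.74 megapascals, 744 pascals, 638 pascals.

638 pascals < 744 pascals < 1.74 megapascals

1.74 megapascals = 1740000 pascals
744 pascals = 744 pascals
638 pascals = 638 pascals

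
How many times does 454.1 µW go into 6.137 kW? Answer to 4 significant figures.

13510000

(6.137e3) / (454.1e-6) = 0.013515e9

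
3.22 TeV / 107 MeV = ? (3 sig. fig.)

(3.22e12) / (107e6) = 0.03009e6

30100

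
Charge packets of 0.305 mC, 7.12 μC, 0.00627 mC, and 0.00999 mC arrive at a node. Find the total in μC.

328.38 μC

In μC:
  0.305 mC = 0.305 × 10³ μC = 305
  7.12 μC → 7.12
  0.00627 mC = 0.00627 × 10³ μC = 6.27
  0.00999 mC = 0.00999 × 10³ μC = 9.99
Sum: 305 + 7.12 + 6.27 + 9.99 = 328.38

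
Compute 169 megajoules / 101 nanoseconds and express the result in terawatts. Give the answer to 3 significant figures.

1670 terawatts

(169 × 10⁶) / (101 × 10⁻⁹) = 1.6733 × 10¹⁵ W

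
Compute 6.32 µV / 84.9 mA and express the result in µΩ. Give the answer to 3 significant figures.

74.4 µΩ

(6.32e-6) / (84.9e-3) = 0.074441e-3 Ω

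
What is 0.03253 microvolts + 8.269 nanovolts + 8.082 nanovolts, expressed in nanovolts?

In nanovolts:
  0.03253 microvolts = 0.03253 × 10^3 nanovolts = 32.53
  8.269 nanovolts → 8.269
  8.082 nanovolts → 8.082
Sum: 32.53 + 8.269 + 8.082 = 48.881

48.881 nanovolts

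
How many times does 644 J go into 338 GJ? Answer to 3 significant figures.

525000000

(338e9) / (644) = 0.5248e9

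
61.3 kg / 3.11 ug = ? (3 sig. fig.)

19700000000

(61.3 × 10³) / (3.11 × 10⁻⁶) = 19.71 × 10⁹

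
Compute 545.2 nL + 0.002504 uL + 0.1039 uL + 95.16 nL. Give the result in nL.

746.764 nL

In nL:
  545.2 nL → 545.2
  0.002504 uL = 0.002504e3 nL = 2.504
  0.1039 uL = 0.1039e3 nL = 103.9
  95.16 nL → 95.16
Sum: 545.2 + 2.504 + 103.9 + 95.16 = 746.764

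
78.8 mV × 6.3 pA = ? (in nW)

78.8 × 10^-3 × 6.3 × 10^-12 = 496.44 × 10^-15 W

0.00049644 nW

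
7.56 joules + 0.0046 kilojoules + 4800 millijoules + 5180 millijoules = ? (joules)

22.14 joules

In joules:
  7.56 joules → 7.56
  0.0046 kilojoules = 0.0046 × 10³ joules = 4.6
  4800 millijoules = 4800 × 10⁻³ joules = 4.8
  5180 millijoules = 5180 × 10⁻³ joules = 5.18
Sum: 7.56 + 4.6 + 4.8 + 5.18 = 22.14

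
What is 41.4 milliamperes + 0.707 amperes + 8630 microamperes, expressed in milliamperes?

In milliamperes:
  41.4 milliamperes → 41.4
  0.707 amperes = 0.707 × 10^3 milliamperes = 707
  8630 microamperes = 8630 × 10^-3 milliamperes = 8.63
Sum: 41.4 + 707 + 8.63 = 757.03

757.03 milliamperes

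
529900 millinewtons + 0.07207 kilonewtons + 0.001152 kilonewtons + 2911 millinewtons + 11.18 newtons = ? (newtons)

In newtons:
  529900 millinewtons = 529900 × 10^-3 newtons = 529.9
  0.07207 kilonewtons = 0.07207 × 10^3 newtons = 72.07
  0.001152 kilonewtons = 0.001152 × 10^3 newtons = 1.152
  2911 millinewtons = 2911 × 10^-3 newtons = 2.911
  11.18 newtons → 11.18
Sum: 529.9 + 72.07 + 1.152 + 2.911 + 11.18 = 617.213

617.213 newtons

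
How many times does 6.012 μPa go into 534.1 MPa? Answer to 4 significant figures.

88840000000000

(534.1 × 10^6) / (6.012 × 10^-6) = 88.839 × 10^12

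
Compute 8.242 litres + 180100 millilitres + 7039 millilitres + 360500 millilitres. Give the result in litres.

In litres:
  8.242 litres → 8.242
  180100 millilitres = 180100 × 10⁻³ litres = 180.1
  7039 millilitres = 7039 × 10⁻³ litres = 7.039
  360500 millilitres = 360500 × 10⁻³ litres = 360.5
Sum: 8.242 + 180.1 + 7.039 + 360.5 = 555.881

555.881 litres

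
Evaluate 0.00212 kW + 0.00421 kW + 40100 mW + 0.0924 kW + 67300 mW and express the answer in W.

206.13 W

In W:
  0.00212 kW = 0.00212 × 10³ W = 2.12
  0.00421 kW = 0.00421 × 10³ W = 4.21
  40100 mW = 40100 × 10⁻³ W = 40.1
  0.0924 kW = 0.0924 × 10³ W = 92.4
  67300 mW = 67300 × 10⁻³ W = 67.3
Sum: 2.12 + 4.21 + 40.1 + 92.4 + 67.3 = 206.13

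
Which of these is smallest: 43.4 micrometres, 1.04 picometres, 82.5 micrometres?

43.4 micrometres = 0.0000434 metres
1.04 picometres = 0.00000000000104 metres
82.5 micrometres = 0.0000825 metres

1.04 picometres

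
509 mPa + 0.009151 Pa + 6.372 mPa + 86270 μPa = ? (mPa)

In mPa:
  509 mPa → 509
  0.009151 Pa = 0.009151 × 10^3 mPa = 9.151
  6.372 mPa → 6.372
  86270 μPa = 86270 × 10^-3 mPa = 86.27
Sum: 509 + 9.151 + 6.372 + 86.27 = 610.793

610.793 mPa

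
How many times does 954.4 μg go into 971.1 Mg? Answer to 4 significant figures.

(971.1 × 10^6) / (954.4 × 10^-6) = 1.0175 × 10^12

1017000000000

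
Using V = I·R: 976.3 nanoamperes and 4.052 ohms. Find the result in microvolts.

3.9559676 microvolts

976.3 × 10⁻⁹ × 4.052 = 3955.9676 × 10⁻⁹ V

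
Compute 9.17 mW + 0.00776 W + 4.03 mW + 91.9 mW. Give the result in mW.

112.86 mW

In mW:
  9.17 mW → 9.17
  0.00776 W = 0.00776e3 mW = 7.76
  4.03 mW → 4.03
  91.9 mW → 91.9
Sum: 9.17 + 7.76 + 4.03 + 91.9 = 112.86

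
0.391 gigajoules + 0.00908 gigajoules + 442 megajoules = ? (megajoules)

In megajoules:
  0.391 gigajoules = 0.391 × 10³ megajoules = 391
  0.00908 gigajoules = 0.00908 × 10³ megajoules = 9.08
  442 megajoules → 442
Sum: 391 + 9.08 + 442 = 842.08

842.08 megajoules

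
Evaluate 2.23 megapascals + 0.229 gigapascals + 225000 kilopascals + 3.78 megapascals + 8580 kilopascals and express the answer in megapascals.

468.59 megapascals

In megapascals:
  2.23 megapascals → 2.23
  0.229 gigapascals = 0.229 × 10^3 megapascals = 229
  225000 kilopascals = 225000 × 10^-3 megapascals = 225
  3.78 megapascals → 3.78
  8580 kilopascals = 8580 × 10^-3 megapascals = 8.58
Sum: 2.23 + 229 + 225 + 3.78 + 8.58 = 468.59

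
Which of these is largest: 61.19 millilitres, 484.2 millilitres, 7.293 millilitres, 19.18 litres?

61.19 millilitres = 0.06119 litres
484.2 millilitres = 0.4842 litres
7.293 millilitres = 0.007293 litres
19.18 litres = 19.18 litres

19.18 litres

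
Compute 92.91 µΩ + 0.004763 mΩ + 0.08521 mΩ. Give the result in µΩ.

182.883 µΩ

In µΩ:
  92.91 µΩ → 92.91
  0.004763 mΩ = 0.004763 × 10³ µΩ = 4.763
  0.08521 mΩ = 0.08521 × 10³ µΩ = 85.21
Sum: 92.91 + 4.763 + 85.21 = 182.883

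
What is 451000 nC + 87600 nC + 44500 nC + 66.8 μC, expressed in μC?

649.9 μC

In μC:
  451000 nC = 451000 × 10⁻³ μC = 451
  87600 nC = 87600 × 10⁻³ μC = 87.6
  44500 nC = 44500 × 10⁻³ μC = 44.5
  66.8 μC → 66.8
Sum: 451 + 87.6 + 44.5 + 66.8 = 649.9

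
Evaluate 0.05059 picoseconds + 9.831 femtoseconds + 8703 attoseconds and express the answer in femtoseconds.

In femtoseconds:
  0.05059 picoseconds = 0.05059 × 10³ femtoseconds = 50.59
  9.831 femtoseconds → 9.831
  8703 attoseconds = 8703 × 10⁻³ femtoseconds = 8.703
Sum: 50.59 + 9.831 + 8.703 = 69.124

69.124 femtoseconds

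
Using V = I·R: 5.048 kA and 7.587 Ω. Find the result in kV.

38.299176 kV

5.048 × 10³ × 7.587 = 38.299176 × 10³ V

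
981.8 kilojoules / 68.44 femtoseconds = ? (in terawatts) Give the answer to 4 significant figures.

14350000 terawatts

(981.8 × 10^3) / (68.44 × 10^-15) = 14.3454 × 10^18 W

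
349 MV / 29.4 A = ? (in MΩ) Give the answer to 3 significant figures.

(349 × 10^6) / (29.4) = 11.871 × 10^6 Ω

11.9 MΩ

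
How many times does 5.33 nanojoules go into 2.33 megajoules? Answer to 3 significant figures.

(2.33e6) / (5.33e-9) = 0.4371e15

437000000000000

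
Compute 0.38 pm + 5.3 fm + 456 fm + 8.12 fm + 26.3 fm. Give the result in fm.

875.72 fm

In fm:
  0.38 pm = 0.38 × 10^3 fm = 380
  5.3 fm → 5.3
  456 fm → 456
  8.12 fm → 8.12
  26.3 fm → 26.3
Sum: 380 + 5.3 + 456 + 8.12 + 26.3 = 875.72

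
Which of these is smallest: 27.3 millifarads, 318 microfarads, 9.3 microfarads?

27.3 millifarads = 0.0273 farads
318 microfarads = 0.000318 farads
9.3 microfarads = 0.0000093 farads

9.3 microfarads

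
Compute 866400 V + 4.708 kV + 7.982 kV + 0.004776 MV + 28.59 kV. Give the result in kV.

912.456 kV

In kV:
  866400 V = 866400 × 10^-3 kV = 866.4
  4.708 kV → 4.708
  7.982 kV → 7.982
  0.004776 MV = 0.004776 × 10^3 kV = 4.776
  28.59 kV → 28.59
Sum: 866.4 + 4.708 + 7.982 + 4.776 + 28.59 = 912.456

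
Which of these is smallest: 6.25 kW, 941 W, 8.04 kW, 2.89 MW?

941 W

6.25 kW = 6250 W
941 W = 941 W
8.04 kW = 8040 W
2.89 MW = 2890000 W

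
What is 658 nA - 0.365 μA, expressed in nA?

In nA:
  658 nA → 658
  0.365 μA = 0.365 × 10^3 nA = 365
Difference: 658 - 365 = 293

293 nA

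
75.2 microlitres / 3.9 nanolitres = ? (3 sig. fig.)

19300

(75.2e-6) / (3.9e-9) = 19.28e3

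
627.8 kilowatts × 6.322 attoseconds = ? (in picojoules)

3.9689516 picojoules

627.8e3 × 6.322e-18 = 3968.9516e-15 J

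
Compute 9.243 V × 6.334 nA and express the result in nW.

9.243 × 6.334 × 10⁻⁹ = 58.545162 × 10⁻⁹ W

58.545162 nW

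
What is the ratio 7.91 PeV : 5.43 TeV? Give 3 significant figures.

1460

(7.91 × 10^15) / (5.43 × 10^12) = 1.457 × 10^3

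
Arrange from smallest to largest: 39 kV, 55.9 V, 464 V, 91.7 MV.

39 kV = 39000 V
55.9 V = 55.9 V
464 V = 464 V
91.7 MV = 91700000 V

55.9 V < 464 V < 39 kV < 91.7 MV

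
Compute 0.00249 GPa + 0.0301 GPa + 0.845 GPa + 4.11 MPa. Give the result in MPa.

In MPa:
  0.00249 GPa = 0.00249 × 10³ MPa = 2.49
  0.0301 GPa = 0.0301 × 10³ MPa = 30.1
  0.845 GPa = 0.845 × 10³ MPa = 845
  4.11 MPa → 4.11
Sum: 2.49 + 30.1 + 845 + 4.11 = 881.7

881.7 MPa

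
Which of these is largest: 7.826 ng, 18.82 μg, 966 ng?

7.826 ng = 0.000000007826 g
18.82 μg = 0.00001882 g
966 ng = 0.000000966 g

18.82 μg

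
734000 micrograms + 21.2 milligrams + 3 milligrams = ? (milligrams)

758.2 milligrams

In milligrams:
  734000 micrograms = 734000 × 10⁻³ milligrams = 734
  21.2 milligrams → 21.2
  3 milligrams → 3
Sum: 734 + 21.2 + 3 = 758.2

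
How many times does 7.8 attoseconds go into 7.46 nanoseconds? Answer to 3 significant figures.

(7.46e-9) / (7.8e-18) = 0.9564e9

956000000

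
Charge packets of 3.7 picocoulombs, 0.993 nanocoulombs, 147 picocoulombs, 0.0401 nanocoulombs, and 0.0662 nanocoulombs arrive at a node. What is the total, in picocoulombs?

1250 picocoulombs

In picocoulombs:
  3.7 picocoulombs → 3.7
  0.993 nanocoulombs = 0.993e3 picocoulombs = 993
  147 picocoulombs → 147
  0.0401 nanocoulombs = 0.0401e3 picocoulombs = 40.1
  0.0662 nanocoulombs = 0.0662e3 picocoulombs = 66.2
Sum: 3.7 + 993 + 147 + 40.1 + 66.2 = 1250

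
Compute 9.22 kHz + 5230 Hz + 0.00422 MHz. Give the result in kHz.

In kHz:
  9.22 kHz → 9.22
  5230 Hz = 5230 × 10⁻³ kHz = 5.23
  0.00422 MHz = 0.00422 × 10³ kHz = 4.22
Sum: 9.22 + 5.23 + 4.22 = 18.67

18.67 kHz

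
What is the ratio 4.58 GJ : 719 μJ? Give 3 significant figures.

(4.58 × 10⁹) / (719 × 10⁻⁶) = 0.00637 × 10¹⁵

6370000000000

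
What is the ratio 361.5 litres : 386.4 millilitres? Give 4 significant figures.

935.6

(361.5) / (386.4 × 10⁻³) = 0.93556 × 10³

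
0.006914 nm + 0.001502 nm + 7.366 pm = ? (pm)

15.782 pm

In pm:
  0.006914 nm = 0.006914 × 10³ pm = 6.914
  0.001502 nm = 0.001502 × 10³ pm = 1.502
  7.366 pm → 7.366
Sum: 6.914 + 1.502 + 7.366 = 15.782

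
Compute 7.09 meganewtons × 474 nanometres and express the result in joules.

7.09e6 × 474e-9 = 3360.66e-3 J

3.36066 joules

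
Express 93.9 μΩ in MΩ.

0.0000000000939 MΩ

micro = 1e-6, mega = 1e6; factor is 1e-12.
93.9 × 1e-12 = 0.0000000000939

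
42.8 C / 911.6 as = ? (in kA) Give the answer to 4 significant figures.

(42.8) / (911.6 × 10⁻¹⁸) = 0.0469504 × 10¹⁸ A

46950000000000 kA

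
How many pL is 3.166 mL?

3166000000 pL

milli = 1e-3, pico = 1e-12; factor is 1e9.
3.166 × 1e9 = 3166000000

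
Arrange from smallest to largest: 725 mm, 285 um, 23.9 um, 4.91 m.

23.9 um < 285 um < 725 mm < 4.91 m

725 mm = 0.725 m
285 um = 0.000285 m
23.9 um = 0.0000239 m
4.91 m = 4.91 m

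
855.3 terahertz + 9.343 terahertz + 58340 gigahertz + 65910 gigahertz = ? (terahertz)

In terahertz:
  855.3 terahertz → 855.3
  9.343 terahertz → 9.343
  58340 gigahertz = 58340 × 10^-3 terahertz = 58.34
  65910 gigahertz = 65910 × 10^-3 terahertz = 65.91
Sum: 855.3 + 9.343 + 58.34 + 65.91 = 988.893

988.893 terahertz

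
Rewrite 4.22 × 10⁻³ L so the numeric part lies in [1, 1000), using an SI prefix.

4.22 mL

= 4.22 × 10⁻³ L; 10⁻³ is milli.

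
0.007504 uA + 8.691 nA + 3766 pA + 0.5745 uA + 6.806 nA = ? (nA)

601.267 nA

In nA:
  0.007504 uA = 0.007504e3 nA = 7.504
  8.691 nA → 8.691
  3766 pA = 3766e-3 nA = 3.766
  0.5745 uA = 0.5745e3 nA = 574.5
  6.806 nA → 6.806
Sum: 7.504 + 8.691 + 3.766 + 574.5 + 6.806 = 601.267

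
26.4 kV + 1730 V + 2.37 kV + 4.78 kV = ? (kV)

In kV:
  26.4 kV → 26.4
  1730 V = 1730 × 10^-3 kV = 1.73
  2.37 kV → 2.37
  4.78 kV → 4.78
Sum: 26.4 + 1.73 + 2.37 + 4.78 = 35.28

35.28 kV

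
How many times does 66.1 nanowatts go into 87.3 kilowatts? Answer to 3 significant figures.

1320000000000

(87.3 × 10^3) / (66.1 × 10^-9) = 1.321 × 10^12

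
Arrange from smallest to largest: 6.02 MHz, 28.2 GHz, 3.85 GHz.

6.02 MHz = 6020000 Hz
28.2 GHz = 28200000000 Hz
3.85 GHz = 3850000000 Hz

6.02 MHz < 3.85 GHz < 28.2 GHz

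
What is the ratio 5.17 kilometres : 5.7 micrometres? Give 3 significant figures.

907000000

(5.17e3) / (5.7e-6) = 0.907e9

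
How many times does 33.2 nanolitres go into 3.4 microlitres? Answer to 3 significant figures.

102

(3.4 × 10^-6) / (33.2 × 10^-9) = 0.1024 × 10^3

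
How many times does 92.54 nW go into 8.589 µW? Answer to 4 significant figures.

92.81

(8.589 × 10⁻⁶) / (92.54 × 10⁻⁹) = 0.092814 × 10³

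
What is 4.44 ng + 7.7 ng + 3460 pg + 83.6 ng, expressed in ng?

In ng:
  4.44 ng → 4.44
  7.7 ng → 7.7
  3460 pg = 3460 × 10⁻³ ng = 3.46
  83.6 ng → 83.6
Sum: 4.44 + 7.7 + 3.46 + 83.6 = 99.2

99.2 ng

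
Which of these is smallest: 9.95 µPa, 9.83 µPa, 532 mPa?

9.95 µPa = 0.00000995 Pa
9.83 µPa = 0.00000983 Pa
532 mPa = 0.532 Pa

9.83 µPa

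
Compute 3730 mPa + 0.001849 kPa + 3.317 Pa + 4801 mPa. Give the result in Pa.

13.697 Pa

In Pa:
  3730 mPa = 3730 × 10⁻³ Pa = 3.73
  0.001849 kPa = 0.001849 × 10³ Pa = 1.849
  3.317 Pa → 3.317
  4801 mPa = 4801 × 10⁻³ Pa = 4.801
Sum: 3.73 + 1.849 + 3.317 + 4.801 = 13.697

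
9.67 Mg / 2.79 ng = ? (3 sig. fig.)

(9.67e6) / (2.79e-9) = 3.466e15

3470000000000000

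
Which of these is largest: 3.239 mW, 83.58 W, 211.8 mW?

83.58 W

3.239 mW = 0.003239 W
83.58 W = 83.58 W
211.8 mW = 0.2118 W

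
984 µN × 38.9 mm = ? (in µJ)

984e-6 × 38.9e-3 = 38277.6e-9 J

38.2776 µJ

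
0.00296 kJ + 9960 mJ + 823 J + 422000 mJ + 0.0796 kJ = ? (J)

1337.52 J

In J:
  0.00296 kJ = 0.00296 × 10^3 J = 2.96
  9960 mJ = 9960 × 10^-3 J = 9.96
  823 J → 823
  422000 mJ = 422000 × 10^-3 J = 422
  0.0796 kJ = 0.0796 × 10^3 J = 79.6
Sum: 2.96 + 9.96 + 823 + 422 + 79.6 = 1337.52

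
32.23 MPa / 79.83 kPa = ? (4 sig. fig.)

(32.23 × 10⁶) / (79.83 × 10³) = 0.40373 × 10³

403.7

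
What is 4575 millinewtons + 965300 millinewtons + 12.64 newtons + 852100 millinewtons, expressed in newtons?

1834.615 newtons

In newtons:
  4575 millinewtons = 4575 × 10^-3 newtons = 4.575
  965300 millinewtons = 965300 × 10^-3 newtons = 965.3
  12.64 newtons → 12.64
  852100 millinewtons = 852100 × 10^-3 newtons = 852.1
Sum: 4.575 + 965.3 + 12.64 + 852.1 = 1834.615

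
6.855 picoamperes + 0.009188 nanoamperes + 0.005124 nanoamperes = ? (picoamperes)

In picoamperes:
  6.855 picoamperes → 6.855
  0.009188 nanoamperes = 0.009188 × 10³ picoamperes = 9.188
  0.005124 nanoamperes = 0.005124 × 10³ picoamperes = 5.124
Sum: 6.855 + 9.188 + 5.124 = 21.167

21.167 picoamperes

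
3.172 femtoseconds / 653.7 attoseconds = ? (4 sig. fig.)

4.852

(3.172e-15) / (653.7e-18) = 0.0048524e3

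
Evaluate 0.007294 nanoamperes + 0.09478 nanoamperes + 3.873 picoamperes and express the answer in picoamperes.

105.947 picoamperes

In picoamperes:
  0.007294 nanoamperes = 0.007294e3 picoamperes = 7.294
  0.09478 nanoamperes = 0.09478e3 picoamperes = 94.78
  3.873 picoamperes → 3.873
Sum: 7.294 + 94.78 + 3.873 = 105.947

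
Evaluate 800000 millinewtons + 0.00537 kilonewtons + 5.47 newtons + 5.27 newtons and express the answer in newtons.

816.11 newtons

In newtons:
  800000 millinewtons = 800000 × 10^-3 newtons = 800
  0.00537 kilonewtons = 0.00537 × 10^3 newtons = 5.37
  5.47 newtons → 5.47
  5.27 newtons → 5.27
Sum: 800 + 5.37 + 5.47 + 5.27 = 816.11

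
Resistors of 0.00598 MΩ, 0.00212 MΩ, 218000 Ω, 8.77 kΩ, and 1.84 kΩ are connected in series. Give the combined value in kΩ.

In kΩ:
  0.00598 MΩ = 0.00598 × 10^3 kΩ = 5.98
  0.00212 MΩ = 0.00212 × 10^3 kΩ = 2.12
  218000 Ω = 218000 × 10^-3 kΩ = 218
  8.77 kΩ → 8.77
  1.84 kΩ → 1.84
Sum: 5.98 + 2.12 + 218 + 8.77 + 1.84 = 236.71

236.71 kΩ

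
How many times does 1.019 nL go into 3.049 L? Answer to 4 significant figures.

(3.049) / (1.019e-9) = 2.9921e9

2992000000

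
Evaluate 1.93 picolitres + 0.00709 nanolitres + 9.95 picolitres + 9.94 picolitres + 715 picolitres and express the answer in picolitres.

In picolitres:
  1.93 picolitres → 1.93
  0.00709 nanolitres = 0.00709 × 10³ picolitres = 7.09
  9.95 picolitres → 9.95
  9.94 picolitres → 9.94
  715 picolitres → 715
Sum: 1.93 + 7.09 + 9.95 + 9.94 + 715 = 743.91

743.91 picolitres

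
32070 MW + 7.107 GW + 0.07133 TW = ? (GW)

110.507 GW

In GW:
  32070 MW = 32070 × 10^-3 GW = 32.07
  7.107 GW → 7.107
  0.07133 TW = 0.07133 × 10^3 GW = 71.33
Sum: 32.07 + 7.107 + 71.33 = 110.507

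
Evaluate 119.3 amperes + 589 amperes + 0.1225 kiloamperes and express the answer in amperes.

830.8 amperes

In amperes:
  119.3 amperes → 119.3
  589 amperes → 589
  0.1225 kiloamperes = 0.1225 × 10³ amperes = 122.5
Sum: 119.3 + 589 + 122.5 = 830.8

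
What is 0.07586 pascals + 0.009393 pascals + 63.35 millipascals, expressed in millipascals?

In millipascals:
  0.07586 pascals = 0.07586 × 10^3 millipascals = 75.86
  0.009393 pascals = 0.009393 × 10^3 millipascals = 9.393
  63.35 millipascals → 63.35
Sum: 75.86 + 9.393 + 63.35 = 148.603

148.603 millipascals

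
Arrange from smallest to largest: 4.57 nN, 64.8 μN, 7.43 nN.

4.57 nN < 7.43 nN < 64.8 μN

4.57 nN = 0.00000000457 N
64.8 μN = 0.0000648 N
7.43 nN = 0.00000000743 N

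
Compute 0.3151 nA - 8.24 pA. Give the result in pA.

In pA:
  0.3151 nA = 0.3151 × 10^3 pA = 315.1
  8.24 pA → 8.24
Difference: 315.1 - 8.24 = 306.86

306.86 pA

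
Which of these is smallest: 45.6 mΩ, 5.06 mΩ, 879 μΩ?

879 μΩ

45.6 mΩ = 0.0456 Ω
5.06 mΩ = 0.00506 Ω
879 μΩ = 0.000879 Ω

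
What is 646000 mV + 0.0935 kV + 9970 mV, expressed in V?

In V:
  646000 mV = 646000 × 10^-3 V = 646
  0.0935 kV = 0.0935 × 10^3 V = 93.5
  9970 mV = 9970 × 10^-3 V = 9.97
Sum: 646 + 93.5 + 9.97 = 749.47

749.47 V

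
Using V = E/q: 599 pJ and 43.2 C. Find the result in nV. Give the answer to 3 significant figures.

0.0139 nV

(599e-12) / (43.2) = 13.866e-12 V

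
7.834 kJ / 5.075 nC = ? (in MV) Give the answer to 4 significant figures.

(7.834 × 10³) / (5.075 × 10⁻⁹) = 1.54365 × 10¹² V

1544000 MV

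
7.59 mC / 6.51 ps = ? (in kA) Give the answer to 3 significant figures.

(7.59 × 10⁻³) / (6.51 × 10⁻¹²) = 1.1659 × 10⁹ A

1170000 kA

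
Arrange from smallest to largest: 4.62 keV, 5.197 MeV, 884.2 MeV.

4.62 keV < 5.197 MeV < 884.2 MeV

4.62 keV = 4620 eV
5.197 MeV = 5197000 eV
884.2 MeV = 884200000 eV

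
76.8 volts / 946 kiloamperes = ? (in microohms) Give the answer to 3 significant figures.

81.2 microohms

(76.8) / (946 × 10^3) = 0.081184 × 10^-3 Ω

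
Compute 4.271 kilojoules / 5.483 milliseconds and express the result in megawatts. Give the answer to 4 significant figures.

0.7790 megawatts

(4.271 × 10^3) / (5.483 × 10^-3) = 0.778953 × 10^6 W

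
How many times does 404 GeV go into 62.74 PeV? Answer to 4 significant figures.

(62.74 × 10^15) / (404 × 10^9) = 0.1553 × 10^6

155300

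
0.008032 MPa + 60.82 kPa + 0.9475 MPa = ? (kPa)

1016.352 kPa

In kPa:
  0.008032 MPa = 0.008032 × 10³ kPa = 8.032
  60.82 kPa → 60.82
  0.9475 MPa = 0.9475 × 10³ kPa = 947.5
Sum: 8.032 + 60.82 + 947.5 = 1016.352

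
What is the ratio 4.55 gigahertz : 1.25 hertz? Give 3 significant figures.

(4.55 × 10^9) / (1.25) = 3.64 × 10^9

3640000000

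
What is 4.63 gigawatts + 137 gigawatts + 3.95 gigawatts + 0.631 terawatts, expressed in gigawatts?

In gigawatts:
  4.63 gigawatts → 4.63
  137 gigawatts → 137
  3.95 gigawatts → 3.95
  0.631 terawatts = 0.631 × 10³ gigawatts = 631
Sum: 4.63 + 137 + 3.95 + 631 = 776.58

776.58 gigawatts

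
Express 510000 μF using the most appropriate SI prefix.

= 510e-3 F; 1e-3 is milli.

510 mF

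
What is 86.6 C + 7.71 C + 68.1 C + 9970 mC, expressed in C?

172.38 C

In C:
  86.6 C → 86.6
  7.71 C → 7.71
  68.1 C → 68.1
  9970 mC = 9970e-3 C = 9.97
Sum: 86.6 + 7.71 + 68.1 + 9.97 = 172.38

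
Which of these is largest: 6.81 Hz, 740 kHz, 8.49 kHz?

6.81 Hz = 6.81 Hz
740 kHz = 740000 Hz
8.49 kHz = 8490 Hz

740 kHz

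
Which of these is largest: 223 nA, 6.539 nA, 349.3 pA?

223 nA

223 nA = 0.000000223 A
6.539 nA = 0.000000006539 A
349.3 pA = 0.0000000003493 A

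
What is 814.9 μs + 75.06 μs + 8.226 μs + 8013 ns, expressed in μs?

In μs:
  814.9 μs → 814.9
  75.06 μs → 75.06
  8.226 μs → 8.226
  8013 ns = 8013 × 10^-3 μs = 8.013
Sum: 814.9 + 75.06 + 8.226 + 8.013 = 906.199

906.199 μs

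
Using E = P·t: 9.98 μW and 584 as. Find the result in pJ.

9.98e-6 × 584e-18 = 5828.32e-24 J

0.00000000582832 pJ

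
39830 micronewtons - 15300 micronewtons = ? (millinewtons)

24.53 millinewtons

In millinewtons:
  39830 micronewtons = 39830 × 10^-3 millinewtons = 39.83
  15300 micronewtons = 15300 × 10^-3 millinewtons = 15.3
Difference: 39.83 - 15.3 = 24.53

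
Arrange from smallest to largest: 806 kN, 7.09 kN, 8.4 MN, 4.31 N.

4.31 N < 7.09 kN < 806 kN < 8.4 MN

806 kN = 806000 N
7.09 kN = 7090 N
8.4 MN = 8400000 N
4.31 N = 4.31 N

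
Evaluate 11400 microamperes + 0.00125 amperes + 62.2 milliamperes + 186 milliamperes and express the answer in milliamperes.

In milliamperes:
  11400 microamperes = 11400e-3 milliamperes = 11.4
  0.00125 amperes = 0.00125e3 milliamperes = 1.25
  62.2 milliamperes → 62.2
  186 milliamperes → 186
Sum: 11.4 + 1.25 + 62.2 + 186 = 260.85

260.85 milliamperes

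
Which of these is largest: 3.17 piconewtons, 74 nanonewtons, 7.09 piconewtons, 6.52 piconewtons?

3.17 piconewtons = 0.00000000000317 newtons
74 nanonewtons = 0.000000074 newtons
7.09 piconewtons = 0.00000000000709 newtons
6.52 piconewtons = 0.00000000000652 newtons

74 nanonewtons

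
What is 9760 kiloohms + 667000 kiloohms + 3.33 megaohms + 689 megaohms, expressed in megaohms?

In megaohms:
  9760 kiloohms = 9760e-3 megaohms = 9.76
  667000 kiloohms = 667000e-3 megaohms = 667
  3.33 megaohms → 3.33
  689 megaohms → 689
Sum: 9.76 + 667 + 3.33 + 689 = 1369.09

1369.09 megaohms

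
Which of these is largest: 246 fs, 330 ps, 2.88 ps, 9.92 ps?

330 ps

246 fs = 0.000000000000246 s
330 ps = 0.00000000033 s
2.88 ps = 0.00000000000288 s
9.92 ps = 0.00000000000992 s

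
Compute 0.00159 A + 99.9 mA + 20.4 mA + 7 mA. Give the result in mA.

In mA:
  0.00159 A = 0.00159e3 mA = 1.59
  99.9 mA → 99.9
  20.4 mA → 20.4
  7 mA → 7
Sum: 1.59 + 99.9 + 20.4 + 7 = 128.89

128.89 mA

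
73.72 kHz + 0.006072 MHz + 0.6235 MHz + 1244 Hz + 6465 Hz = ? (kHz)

In kHz:
  73.72 kHz → 73.72
  0.006072 MHz = 0.006072e3 kHz = 6.072
  0.6235 MHz = 0.6235e3 kHz = 623.5
  1244 Hz = 1244e-3 kHz = 1.244
  6465 Hz = 6465e-3 kHz = 6.465
Sum: 73.72 + 6.072 + 623.5 + 1.244 + 6.465 = 711.001

711.001 kHz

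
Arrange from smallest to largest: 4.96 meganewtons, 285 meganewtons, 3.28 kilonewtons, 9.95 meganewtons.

4.96 meganewtons = 4960000 newtons
285 meganewtons = 285000000 newtons
3.28 kilonewtons = 3280 newtons
9.95 meganewtons = 9950000 newtons

3.28 kilonewtons < 4.96 meganewtons < 9.95 meganewtons < 285 meganewtons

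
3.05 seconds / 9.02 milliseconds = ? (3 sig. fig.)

338

(3.05) / (9.02 × 10⁻³) = 0.3381 × 10³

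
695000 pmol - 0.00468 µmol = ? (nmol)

690.32 nmol

In nmol:
  695000 pmol = 695000 × 10^-3 nmol = 695
  0.00468 µmol = 0.00468 × 10^3 nmol = 4.68
Difference: 695 - 4.68 = 690.32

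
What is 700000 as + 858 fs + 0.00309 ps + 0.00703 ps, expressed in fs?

1568.12 fs

In fs:
  700000 as = 700000e-3 fs = 700
  858 fs → 858
  0.00309 ps = 0.00309e3 fs = 3.09
  0.00703 ps = 0.00703e3 fs = 7.03
Sum: 700 + 858 + 3.09 + 7.03 = 1568.12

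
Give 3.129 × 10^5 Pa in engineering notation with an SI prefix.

312.9 kPa

= 312.9 × 10^3 Pa; 10^3 is kilo.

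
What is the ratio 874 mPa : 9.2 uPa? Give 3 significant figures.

95000

(874 × 10⁻³) / (9.2 × 10⁻⁶) = 95 × 10³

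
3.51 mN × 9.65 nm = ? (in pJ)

3.51e-3 × 9.65e-9 = 33.8715e-12 J

33.8715 pJ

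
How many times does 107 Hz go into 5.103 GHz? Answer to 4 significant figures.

(5.103 × 10⁹) / (107) = 0.047692 × 10⁹

47690000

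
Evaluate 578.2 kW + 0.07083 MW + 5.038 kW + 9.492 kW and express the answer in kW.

663.56 kW

In kW:
  578.2 kW → 578.2
  0.07083 MW = 0.07083 × 10^3 kW = 70.83
  5.038 kW → 5.038
  9.492 kW → 9.492
Sum: 578.2 + 70.83 + 5.038 + 9.492 = 663.56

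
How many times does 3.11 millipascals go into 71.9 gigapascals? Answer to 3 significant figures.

(71.9e9) / (3.11e-3) = 23.12e12

23100000000000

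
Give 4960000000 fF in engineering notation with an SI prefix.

4.96 µF

= 4.96e-6 F; 1e-6 is micro.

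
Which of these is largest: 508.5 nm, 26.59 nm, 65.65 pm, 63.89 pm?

508.5 nm = 0.0000005085 m
26.59 nm = 0.00000002659 m
65.65 pm = 0.00000000006565 m
63.89 pm = 0.00000000006389 m

508.5 nm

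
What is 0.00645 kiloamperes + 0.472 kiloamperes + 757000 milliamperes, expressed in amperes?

In amperes:
  0.00645 kiloamperes = 0.00645 × 10³ amperes = 6.45
  0.472 kiloamperes = 0.472 × 10³ amperes = 472
  757000 milliamperes = 757000 × 10⁻³ amperes = 757
Sum: 6.45 + 472 + 757 = 1235.45

1235.45 amperes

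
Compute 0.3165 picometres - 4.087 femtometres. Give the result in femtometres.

In femtometres:
  0.3165 picometres = 0.3165 × 10^3 femtometres = 316.5
  4.087 femtometres → 4.087
Difference: 316.5 - 4.087 = 312.413

312.413 femtometres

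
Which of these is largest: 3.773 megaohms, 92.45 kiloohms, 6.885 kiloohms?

3.773 megaohms

3.773 megaohms = 3773000 ohms
92.45 kiloohms = 92450 ohms
6.885 kiloohms = 6885 ohms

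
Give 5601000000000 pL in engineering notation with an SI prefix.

5.601 L

= 5.601 L; mantissa already in [1, 1000).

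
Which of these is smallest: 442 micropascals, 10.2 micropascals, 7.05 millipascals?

10.2 micropascals

442 micropascals = 0.000442 pascals
10.2 micropascals = 0.0000102 pascals
7.05 millipascals = 0.00705 pascals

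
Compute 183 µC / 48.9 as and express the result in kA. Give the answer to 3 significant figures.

3740000000 kA

(183 × 10⁻⁶) / (48.9 × 10⁻¹⁸) = 3.7423 × 10¹² A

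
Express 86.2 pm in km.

0.0000000000000862 km

pico = 10^-12, kilo = 10^3; factor is 10^-15.
86.2 × 10^-15 = 0.0000000000000862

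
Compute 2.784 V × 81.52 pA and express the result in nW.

2.784 × 81.52 × 10^-12 = 226.95168 × 10^-12 W

0.22695168 nW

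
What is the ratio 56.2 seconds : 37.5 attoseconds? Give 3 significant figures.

(56.2) / (37.5 × 10^-18) = 1.499 × 10^18

1500000000000000000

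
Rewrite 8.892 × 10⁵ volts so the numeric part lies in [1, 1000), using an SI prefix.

= 889.2 × 10³ volts; 10³ is kilo.

889.2 kilovolts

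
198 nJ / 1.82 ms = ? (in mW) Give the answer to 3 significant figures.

(198 × 10^-9) / (1.82 × 10^-3) = 108.79 × 10^-6 W

0.109 mW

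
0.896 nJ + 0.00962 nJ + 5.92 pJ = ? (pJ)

In pJ:
  0.896 nJ = 0.896 × 10^3 pJ = 896
  0.00962 nJ = 0.00962 × 10^3 pJ = 9.62
  5.92 pJ → 5.92
Sum: 896 + 9.62 + 5.92 = 911.54

911.54 pJ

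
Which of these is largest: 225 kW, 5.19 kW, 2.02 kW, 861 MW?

861 MW

225 kW = 225000 W
5.19 kW = 5190 W
2.02 kW = 2020 W
861 MW = 861000000 W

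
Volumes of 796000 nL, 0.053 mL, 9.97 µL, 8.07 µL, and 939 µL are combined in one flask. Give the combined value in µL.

1806.04 µL

In µL:
  796000 nL = 796000e-3 µL = 796
  0.053 mL = 0.053e3 µL = 53
  9.97 µL → 9.97
  8.07 µL → 8.07
  939 µL → 939
Sum: 796 + 53 + 9.97 + 8.07 + 939 = 1806.04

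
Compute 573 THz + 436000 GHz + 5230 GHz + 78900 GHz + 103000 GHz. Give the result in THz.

1196.13 THz

In THz:
  573 THz → 573
  436000 GHz = 436000 × 10⁻³ THz = 436
  5230 GHz = 5230 × 10⁻³ THz = 5.23
  78900 GHz = 78900 × 10⁻³ THz = 78.9
  103000 GHz = 103000 × 10⁻³ THz = 103
Sum: 573 + 436 + 5.23 + 78.9 + 103 = 1196.13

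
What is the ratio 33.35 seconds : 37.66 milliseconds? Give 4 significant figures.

885.6

(33.35) / (37.66 × 10^-3) = 0.88555 × 10^3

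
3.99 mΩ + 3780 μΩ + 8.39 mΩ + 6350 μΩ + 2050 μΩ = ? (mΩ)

In mΩ:
  3.99 mΩ → 3.99
  3780 μΩ = 3780e-3 mΩ = 3.78
  8.39 mΩ → 8.39
  6350 μΩ = 6350e-3 mΩ = 6.35
  2050 μΩ = 2050e-3 mΩ = 2.05
Sum: 3.99 + 3.78 + 8.39 + 6.35 + 2.05 = 24.56

24.56 mΩ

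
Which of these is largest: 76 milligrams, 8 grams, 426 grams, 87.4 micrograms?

76 milligrams = 0.076 grams
8 grams = 8 grams
426 grams = 426 grams
87.4 micrograms = 0.0000874 grams

426 grams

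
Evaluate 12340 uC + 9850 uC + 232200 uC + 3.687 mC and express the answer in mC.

258.077 mC

In mC:
  12340 uC = 12340 × 10⁻³ mC = 12.34
  9850 uC = 9850 × 10⁻³ mC = 9.85
  232200 uC = 232200 × 10⁻³ mC = 232.2
  3.687 mC → 3.687
Sum: 12.34 + 9.85 + 232.2 + 3.687 = 258.077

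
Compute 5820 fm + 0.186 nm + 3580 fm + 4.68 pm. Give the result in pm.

In pm:
  5820 fm = 5820e-3 pm = 5.82
  0.186 nm = 0.186e3 pm = 186
  3580 fm = 3580e-3 pm = 3.58
  4.68 pm → 4.68
Sum: 5.82 + 186 + 3.58 + 4.68 = 200.08

200.08 pm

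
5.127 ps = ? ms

pico = 10⁻¹², milli = 10⁻³; factor is 10⁻⁹.
5.127 × 10⁻⁹ = 0.000000005127

0.000000005127 ms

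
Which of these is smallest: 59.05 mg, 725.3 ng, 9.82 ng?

59.05 mg = 0.05905 g
725.3 ng = 0.0000007253 g
9.82 ng = 0.00000000982 g

9.82 ng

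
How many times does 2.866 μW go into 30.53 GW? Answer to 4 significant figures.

(30.53e9) / (2.866e-6) = 10.652e15

10650000000000000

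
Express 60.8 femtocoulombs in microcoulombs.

0.0000000608 microcoulombs

femto = 1e-15, micro = 1e-6; factor is 1e-9.
60.8 × 1e-9 = 0.0000000608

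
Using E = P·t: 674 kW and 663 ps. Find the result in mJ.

0.446862 mJ

674e3 × 663e-12 = 446862e-9 J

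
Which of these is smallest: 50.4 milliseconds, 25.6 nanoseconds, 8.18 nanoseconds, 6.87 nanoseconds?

50.4 milliseconds = 0.0504 seconds
25.6 nanoseconds = 0.0000000256 seconds
8.18 nanoseconds = 0.00000000818 seconds
6.87 nanoseconds = 0.00000000687 seconds

6.87 nanoseconds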